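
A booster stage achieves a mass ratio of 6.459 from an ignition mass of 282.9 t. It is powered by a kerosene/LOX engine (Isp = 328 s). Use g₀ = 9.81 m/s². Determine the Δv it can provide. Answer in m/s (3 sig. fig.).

v_e = Isp · g₀ = 328 × 9.81 = 3217.7 m/s.
By the Tsiolkovsky rocket equation, Δv = v_e · ln(6.459) = 3217.7 × 1.8655 ≈ 6002.5 m/s.

Δv ≈ 6000 m/s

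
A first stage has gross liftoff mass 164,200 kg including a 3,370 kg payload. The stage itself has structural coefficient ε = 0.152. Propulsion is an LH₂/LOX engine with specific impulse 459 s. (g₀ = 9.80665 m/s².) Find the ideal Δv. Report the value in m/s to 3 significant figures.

Δv ≈ 7990 m/s

Stage wet mass = m₀ − payload = 164,200 − 3,370 = 160,830 kg.
Stage dry mass = ε × stage wet mass = 0.152 × 160,830 = 24,446.2 kg.
Burnout mass m_f = stage dry + payload = 24,446.2 + 3,370 = 27,816.2 kg.
v_e = Isp · g₀ = 459 × 9.80665 = 4501.3 m/s.
Rocket equation: Δv = v_e · ln(164,200/27,816.2) = 4501.3 × ln(5.903) = 4501.3 × 1.7755 ≈ 7992 m/s.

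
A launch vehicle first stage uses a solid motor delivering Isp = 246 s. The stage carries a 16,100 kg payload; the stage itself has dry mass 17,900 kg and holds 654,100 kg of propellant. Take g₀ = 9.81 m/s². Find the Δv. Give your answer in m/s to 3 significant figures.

v_e = Isp · g₀ = 246 × 9.81 = 2413.3 m/s.
m₀ = payload + dry + propellant = 16,100 + 17,900 + 654,100 = 688,100 kg.
m_f = payload + dry = 16,100 + 17,900 = 34,000 kg.
Δv = v_e · ln(m₀/m_f) = 2413.3 × ln(20.24) = 2413.3 × 3.0076 ≈ 7258.1 m/s.

Δv ≈ 7260 m/s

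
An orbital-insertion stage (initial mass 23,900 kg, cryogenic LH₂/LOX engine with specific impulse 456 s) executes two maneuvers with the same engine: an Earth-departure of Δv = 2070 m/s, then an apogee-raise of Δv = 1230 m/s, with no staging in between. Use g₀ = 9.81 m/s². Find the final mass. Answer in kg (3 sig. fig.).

final mass ≈ 11400 kg

v_e = Isp · g₀ = 456 × 9.81 = 4473.4 m/s.
After the first burn: m = 23900 × exp(−2070/4473.4) = 23900 × 0.62956 = 15,046.5 kg.
After the second burn: m = 15,046.5 × exp(−1230/4473.4) = 15,046.5 × 0.75960 = 11,429.3 kg.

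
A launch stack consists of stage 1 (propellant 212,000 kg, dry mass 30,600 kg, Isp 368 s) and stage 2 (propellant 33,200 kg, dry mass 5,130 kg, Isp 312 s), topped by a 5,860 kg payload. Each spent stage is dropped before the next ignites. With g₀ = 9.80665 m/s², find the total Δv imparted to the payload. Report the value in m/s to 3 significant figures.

Δv ≈ 9110 m/s

Ignition mass of stage 1 = 212,000+30,600 + 33,200+5,130 + 5,860 = 286,790 kg.
Stage 1: m₀ = 286,790 kg, m_f = 286,790 − 212,000 = 74,790 kg; Δv = 368×9.80665×ln(3.835) = 3608.8×1.3441 ≈ 4851 m/s.
Stage 2: m₀ = 44,190 kg, m_f = 44,190 − 33,200 = 10,990 kg; Δv = 312×9.80665×ln(4.021) = 3059.7×1.3915 ≈ 4258 m/s.
Total Δv = 4851 + 4258 = 9109 m/s.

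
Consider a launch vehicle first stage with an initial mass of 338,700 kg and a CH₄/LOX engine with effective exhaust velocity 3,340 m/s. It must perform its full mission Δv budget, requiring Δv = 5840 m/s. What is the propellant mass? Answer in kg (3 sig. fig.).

From the ideal rocket equation, m₀/m_f = exp(Δv / v_e) = exp(5840 / 3340.0) = exp(1.7485) = 5.7460.
m_f = 338,700 / 5.7460 = 58,945.4 kg, so propellant = m₀ − m_f = 338,700 − 58,945.4 = 279,754.6 kg.

propellant mass ≈ 280000 kg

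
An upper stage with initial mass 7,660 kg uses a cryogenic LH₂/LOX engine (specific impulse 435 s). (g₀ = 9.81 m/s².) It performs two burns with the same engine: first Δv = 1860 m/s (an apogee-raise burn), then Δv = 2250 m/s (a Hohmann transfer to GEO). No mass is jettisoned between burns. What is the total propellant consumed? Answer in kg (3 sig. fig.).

v_e = Isp · g₀ = 435 × 9.81 = 4267.4 m/s.
After the first burn: m = 7660 × exp(−1860/4267.4) = 7660 × 0.64670 = 4,953.72 kg.
After the second burn: m = 4,953.72 × exp(−2250/4267.4) = 4,953.72 × 0.59022 = 2,923.78 kg.
Total propellant = m₀ − m_final = 7660 − 2,923.78 = 4,736.22 kg.

total propellant consumed ≈ 4740 kg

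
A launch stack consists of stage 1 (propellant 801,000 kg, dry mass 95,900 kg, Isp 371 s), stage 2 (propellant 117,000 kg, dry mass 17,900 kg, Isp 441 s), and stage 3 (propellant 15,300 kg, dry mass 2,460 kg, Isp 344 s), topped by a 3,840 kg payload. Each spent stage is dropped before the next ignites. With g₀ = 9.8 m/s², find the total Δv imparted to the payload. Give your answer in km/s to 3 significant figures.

Δv ≈ 15.3 km/s

Ignition mass of stage 1 = 801,000+95,900 + 117,000+17,900 + 15,300+2,460 + 3,840 = 1,053,400 kg.
Stage 1: m₀ = 1,053,400 kg, m_f = 1,053,400 − 801,000 = 252,400 kg; Δv = 371×9.8×ln(4.174) = 3635.8×1.4288 ≈ 5195 m/s.
Stage 2: m₀ = 156,500 kg, m_f = 156,500 − 117,000 = 39,500 kg; Δv = 441×9.8×ln(3.962) = 4321.8×1.3768 ≈ 5950 m/s.
Stage 3: m₀ = 21,600 kg, m_f = 21,600 − 15,300 = 6,300 kg; Δv = 344×9.8×ln(3.429) = 3371.2×1.2321 ≈ 4154 m/s.
Total Δv = 5195 + 5950 + 4154 = 15299 m/s.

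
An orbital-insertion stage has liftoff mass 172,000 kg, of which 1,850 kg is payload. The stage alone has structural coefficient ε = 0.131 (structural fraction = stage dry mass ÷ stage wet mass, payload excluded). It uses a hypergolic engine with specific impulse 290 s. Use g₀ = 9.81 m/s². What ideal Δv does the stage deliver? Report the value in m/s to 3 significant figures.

Stage wet mass = m₀ − payload = 172,000 − 1,850 = 170,150 kg.
Stage dry mass = ε × stage wet mass = 0.131 × 170,150 = 22,289.7 kg.
Burnout mass m_f = stage dry + payload = 22,289.7 + 1,850 = 24,139.7 kg.
v_e = Isp · g₀ = 290 × 9.81 = 2844.9 m/s.
Δv = v_e · ln(172,000/24,139.7) = 2844.9 × ln(7.125) = 2844.9 × 1.9636 ≈ 5586 m/s.

Δv ≈ 5590 m/s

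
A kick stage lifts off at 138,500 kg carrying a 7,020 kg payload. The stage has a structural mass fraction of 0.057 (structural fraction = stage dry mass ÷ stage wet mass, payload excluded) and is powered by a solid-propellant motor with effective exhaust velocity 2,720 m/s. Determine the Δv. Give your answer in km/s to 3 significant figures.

Stage wet mass = m₀ − payload = 138,500 − 7,020 = 131,480 kg.
Stage dry mass = ε × stage wet mass = 0.057 × 131,480 = 7,494.36 kg.
Burnout mass m_f = stage dry + payload = 7,494.36 + 7,020 = 14,514.36 kg.
Δv = v_e · ln(138,500/14,514.36) = 2720.0 × ln(9.542) = 2720.0 × 2.2557 ≈ 6136 m/s.

Δv ≈ 6.14 km/s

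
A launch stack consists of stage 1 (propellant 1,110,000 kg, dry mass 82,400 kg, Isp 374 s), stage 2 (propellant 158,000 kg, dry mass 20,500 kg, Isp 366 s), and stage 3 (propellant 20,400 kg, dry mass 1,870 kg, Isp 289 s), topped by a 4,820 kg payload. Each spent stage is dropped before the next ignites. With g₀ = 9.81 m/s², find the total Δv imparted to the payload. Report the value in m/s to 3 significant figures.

Δv ≈ 15000 m/s

Ignition mass of stage 1 = 1,110,000+82,400 + 158,000+20,500 + 20,400+1,870 + 4,820 = 1,397,990 kg.
Stage 1: m₀ = 1,397,990 kg, m_f = 1,397,990 − 1,110,000 = 287,990 kg; Δv = 374×9.81×ln(4.854) = 3668.9×1.5799 ≈ 5796 m/s.
Stage 2: m₀ = 205,590 kg, m_f = 205,590 − 158,000 = 47,590 kg; Δv = 366×9.81×ln(4.32) = 3590.5×1.4633 ≈ 5254 m/s.
Stage 3: m₀ = 27,090 kg, m_f = 27,090 − 20,400 = 6,690 kg; Δv = 289×9.81×ln(4.049) = 2835.1×1.3986 ≈ 3965 m/s.
Total Δv = 5796 + 5254 + 3965 = 15015 m/s.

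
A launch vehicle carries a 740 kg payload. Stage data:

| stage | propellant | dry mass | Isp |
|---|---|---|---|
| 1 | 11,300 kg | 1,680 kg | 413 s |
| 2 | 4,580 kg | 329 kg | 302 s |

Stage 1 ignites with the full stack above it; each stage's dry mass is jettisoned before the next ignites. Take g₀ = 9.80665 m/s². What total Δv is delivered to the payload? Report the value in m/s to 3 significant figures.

Ignition mass of stage 1 = 11,300+1,680 + 4,580+329 + 740 = 18,629 kg.
Stage 1: m₀ = 18,629 kg, m_f = 18,629 − 11,300 = 7,329 kg; Δv = 413×9.80665×ln(2.542) = 4050.1×0.9329 ≈ 3778 m/s.
Stage 2: m₀ = 5,649 kg, m_f = 5,649 − 4,580 = 1,069 kg; Δv = 302×9.80665×ln(5.284) = 2961.6×1.6648 ≈ 4930 m/s.
Total Δv = 3778 + 4930 = 8708 m/s.

Δv ≈ 8710 m/s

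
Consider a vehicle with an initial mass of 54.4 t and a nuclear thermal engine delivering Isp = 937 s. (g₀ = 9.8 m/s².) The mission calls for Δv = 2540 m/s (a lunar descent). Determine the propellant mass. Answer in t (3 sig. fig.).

propellant mass ≈ 13.1 t

v_e = Isp · g₀ = 937 × 9.8 = 9182.6 m/s.
m₀/m_f = exp(Δv / v_e) = exp(2540 / 9182.6) = exp(0.2766) = 1.3187.
m_f = 54.4 / 1.3187 = 41.2527 t, so propellant = m₀ − m_f = 54.4 − 41.2527 = 13.1473 t.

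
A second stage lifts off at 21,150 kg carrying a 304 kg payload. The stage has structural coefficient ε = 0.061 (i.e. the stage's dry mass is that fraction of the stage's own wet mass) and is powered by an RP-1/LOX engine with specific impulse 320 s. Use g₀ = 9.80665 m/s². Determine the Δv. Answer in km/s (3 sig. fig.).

Δv ≈ 8.15 km/s

Stage wet mass = m₀ − payload = 21,150 − 304 = 20,846 kg.
Stage dry mass = ε × stage wet mass = 0.061 × 20,846 = 1,271.61 kg.
Burnout mass m_f = stage dry + payload = 1,271.61 + 304 = 1,575.61 kg.
v_e = Isp · g₀ = 320 × 9.80665 = 3138.1 m/s.
Rocket equation: Δv = v_e · ln(21,150/1,575.61) = 3138.1 × ln(13.42) = 3138.1 × 2.5970 ≈ 8150 m/s.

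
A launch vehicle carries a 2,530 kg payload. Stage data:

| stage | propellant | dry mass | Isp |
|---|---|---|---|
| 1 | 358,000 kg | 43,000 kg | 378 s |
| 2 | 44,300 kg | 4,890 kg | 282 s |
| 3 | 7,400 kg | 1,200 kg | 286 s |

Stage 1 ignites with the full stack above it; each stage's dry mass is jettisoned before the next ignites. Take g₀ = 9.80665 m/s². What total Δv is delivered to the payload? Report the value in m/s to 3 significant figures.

Δv ≈ 12300 m/s

Ignition mass of stage 1 = 358,000+43,000 + 44,300+4,890 + 7,400+1,200 + 2,530 = 461,320 kg.
Stage 1: m₀ = 461,320 kg, m_f = 461,320 − 358,000 = 103,320 kg; Δv = 378×9.80665×ln(4.465) = 3706.9×1.4963 ≈ 5547 m/s.
Stage 2: m₀ = 60,320 kg, m_f = 60,320 − 44,300 = 16,020 kg; Δv = 282×9.80665×ln(3.765) = 2765.5×1.3258 ≈ 3667 m/s.
Stage 3: m₀ = 11,130 kg, m_f = 11,130 − 7,400 = 3,730 kg; Δv = 286×9.80665×ln(2.984) = 2804.7×1.0932 ≈ 3066 m/s.
Total Δv = 5547 + 3667 + 3066 = 12280 m/s.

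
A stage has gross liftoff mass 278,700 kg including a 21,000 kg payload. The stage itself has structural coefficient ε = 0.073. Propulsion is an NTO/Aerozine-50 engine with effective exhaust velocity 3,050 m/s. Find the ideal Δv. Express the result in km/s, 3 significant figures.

Δv ≈ 5.94 km/s

Stage wet mass = m₀ − payload = 278,700 − 21,000 = 257,700 kg.
Stage dry mass = ε × stage wet mass = 0.073 × 257,700 = 18,812.1 kg.
Burnout mass m_f = stage dry + payload = 18,812.1 + 21,000 = 39,812.1 kg.
Δv = v_e · ln(278,700/39,812.1) = 3050.0 × ln(7) = 3050.0 × 1.9460 ≈ 5935 m/s.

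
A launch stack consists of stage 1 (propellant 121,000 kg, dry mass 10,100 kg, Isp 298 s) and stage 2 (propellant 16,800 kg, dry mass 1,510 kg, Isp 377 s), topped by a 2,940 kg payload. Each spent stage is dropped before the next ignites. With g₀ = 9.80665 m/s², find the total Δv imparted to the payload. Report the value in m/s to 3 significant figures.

Ignition mass of stage 1 = 121,000+10,100 + 16,800+1,510 + 2,940 = 152,350 kg.
Stage 1: m₀ = 152,350 kg, m_f = 152,350 − 121,000 = 31,350 kg; Δv = 298×9.80665×ln(4.86) = 2922.4×1.5810 ≈ 4620 m/s.
Stage 2: m₀ = 21,250 kg, m_f = 21,250 − 16,800 = 4,450 kg; Δv = 377×9.80665×ln(4.775) = 3697.1×1.5635 ≈ 5780 m/s.
Total Δv = 4620 + 5780 = 10400 m/s.

Δv ≈ 10400 m/s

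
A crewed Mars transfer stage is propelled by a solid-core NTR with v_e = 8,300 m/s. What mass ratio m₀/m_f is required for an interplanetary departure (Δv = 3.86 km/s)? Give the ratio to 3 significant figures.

mass ratio ≈ 1.59

Rocket equation: m₀/m_f = exp(Δv / v_e) = exp(3860 / 8300.0) = exp(0.4651) = 1.5921.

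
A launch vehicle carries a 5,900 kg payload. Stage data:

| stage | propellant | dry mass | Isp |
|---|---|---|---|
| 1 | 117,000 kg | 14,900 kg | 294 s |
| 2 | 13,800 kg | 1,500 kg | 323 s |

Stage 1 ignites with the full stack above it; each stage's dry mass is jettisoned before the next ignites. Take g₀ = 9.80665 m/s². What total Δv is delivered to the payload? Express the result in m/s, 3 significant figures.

Ignition mass of stage 1 = 117,000+14,900 + 13,800+1,500 + 5,900 = 153,100 kg.
Stage 1: m₀ = 153,100 kg, m_f = 153,100 − 117,000 = 36,100 kg; Δv = 294×9.80665×ln(4.241) = 2883.2×1.4448 ≈ 4166 m/s.
Stage 2: m₀ = 21,200 kg, m_f = 21,200 − 13,800 = 7,400 kg; Δv = 323×9.80665×ln(2.865) = 3167.5×1.0525 ≈ 3334 m/s.
Total Δv = 4166 + 3334 = 7500 m/s.

Δv ≈ 7500 m/s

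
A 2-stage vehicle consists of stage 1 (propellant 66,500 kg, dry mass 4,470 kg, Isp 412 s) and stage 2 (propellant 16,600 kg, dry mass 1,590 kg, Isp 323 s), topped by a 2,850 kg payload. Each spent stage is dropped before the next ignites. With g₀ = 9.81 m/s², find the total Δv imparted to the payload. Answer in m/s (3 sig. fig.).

Δv ≈ 10100 m/s

Ignition mass of stage 1 = 66,500+4,470 + 16,600+1,590 + 2,850 = 92,010 kg.
Stage 1: m₀ = 92,010 kg, m_f = 92,010 − 66,500 = 25,510 kg; Δv = 412×9.81×ln(3.607) = 4041.7×1.2828 ≈ 5185 m/s.
Stage 2: m₀ = 21,040 kg, m_f = 21,040 − 16,600 = 4,440 kg; Δv = 323×9.81×ln(4.739) = 3168.6×1.5558 ≈ 4930 m/s.
Total Δv = 5185 + 4930 = 10115 m/s.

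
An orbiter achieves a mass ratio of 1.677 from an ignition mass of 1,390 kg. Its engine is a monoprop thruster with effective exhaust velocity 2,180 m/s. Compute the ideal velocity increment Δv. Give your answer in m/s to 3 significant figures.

Δv = v_e · ln(1.677) = 2180.0 × 0.5170 ≈ 1127.1 m/s.

Δv ≈ 1130 m/s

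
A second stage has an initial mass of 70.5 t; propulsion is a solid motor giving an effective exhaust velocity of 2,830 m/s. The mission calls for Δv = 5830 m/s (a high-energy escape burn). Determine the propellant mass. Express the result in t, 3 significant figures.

propellant mass ≈ 61.5 t

m₀/m_f = exp(Δv / v_e) = exp(5830 / 2830.0) = exp(2.0601) = 7.8465.
m_f = 70.5 / 7.8465 = 8.9849 t, so propellant = m₀ − m_f = 70.5 − 8.9849 = 61.5151 t.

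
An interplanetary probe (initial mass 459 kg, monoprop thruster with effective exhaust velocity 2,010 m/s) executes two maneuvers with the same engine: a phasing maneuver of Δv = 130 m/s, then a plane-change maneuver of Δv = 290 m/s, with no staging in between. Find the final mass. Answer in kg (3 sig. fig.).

After the first burn: m = 459 × exp(−130/2010.0) = 459 × 0.93737 = 430.253 kg.
After the second burn: m = 430.253 × exp(−290/2010.0) = 430.253 × 0.86565 = 372.449 kg.

final mass ≈ 372 kg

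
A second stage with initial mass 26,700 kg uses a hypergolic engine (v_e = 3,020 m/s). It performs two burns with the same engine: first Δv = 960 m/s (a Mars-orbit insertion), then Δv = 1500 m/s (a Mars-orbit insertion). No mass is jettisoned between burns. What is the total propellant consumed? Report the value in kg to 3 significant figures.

After the first burn: m = 26700 × exp(−960/3020.0) = 26700 × 0.72769 = 19,429.3 kg.
After the second burn: m = 19,429.3 × exp(−1500/3020.0) = 19,429.3 × 0.60854 = 11,823.5 kg.
Total propellant = m₀ − m_final = 26700 − 11,823.5 = 14,876.5 kg.

total propellant consumed ≈ 14900 kg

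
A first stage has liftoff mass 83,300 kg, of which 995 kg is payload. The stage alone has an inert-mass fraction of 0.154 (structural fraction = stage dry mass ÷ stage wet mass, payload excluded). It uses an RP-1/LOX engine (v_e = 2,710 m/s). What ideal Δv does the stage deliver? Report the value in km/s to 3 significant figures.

Δv ≈ 4.90 km/s

Stage wet mass = m₀ − payload = 83,300 − 995 = 82,305 kg.
Stage dry mass = ε × stage wet mass = 0.154 × 82,305 = 12,675 kg.
Burnout mass m_f = stage dry + payload = 12,675 + 995 = 13,670 kg.
By the Tsiolkovsky rocket equation, Δv = v_e · ln(83,300/13,670) = 2710.0 × ln(6.094) = 2710.0 × 1.8072 ≈ 4898 m/s.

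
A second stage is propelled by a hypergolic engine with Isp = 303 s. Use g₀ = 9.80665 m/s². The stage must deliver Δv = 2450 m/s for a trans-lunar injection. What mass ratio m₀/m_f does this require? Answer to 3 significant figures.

v_e = Isp · g₀ = 303 × 9.80665 = 2971.4 m/s.
By the Tsiolkovsky rocket equation, m₀/m_f = exp(Δv / v_e) = exp(2450 / 2971.4) = exp(0.8245) = 2.2808.

mass ratio ≈ 2.28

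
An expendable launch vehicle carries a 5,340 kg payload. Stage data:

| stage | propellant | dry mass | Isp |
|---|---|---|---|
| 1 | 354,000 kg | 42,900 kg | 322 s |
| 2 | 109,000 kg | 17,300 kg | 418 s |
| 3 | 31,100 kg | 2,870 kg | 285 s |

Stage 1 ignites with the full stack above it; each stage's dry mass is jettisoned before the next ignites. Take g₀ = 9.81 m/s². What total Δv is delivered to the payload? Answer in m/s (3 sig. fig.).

Δv ≈ 11900 m/s

Ignition mass of stage 1 = 354,000+42,900 + 109,000+17,300 + 31,100+2,870 + 5,340 = 562,510 kg.
Stage 1: m₀ = 562,510 kg, m_f = 562,510 − 354,000 = 208,510 kg; Δv = 322×9.81×ln(2.698) = 3158.8×0.9924 ≈ 3135 m/s.
Stage 2: m₀ = 165,610 kg, m_f = 165,610 − 109,000 = 56,610 kg; Δv = 418×9.81×ln(2.925) = 4100.6×1.0734 ≈ 4402 m/s.
Stage 3: m₀ = 39,310 kg, m_f = 39,310 − 31,100 = 8,210 kg; Δv = 285×9.81×ln(4.788) = 2795.9×1.5661 ≈ 4379 m/s.
Total Δv = 3135 + 4402 + 4379 = 11916 m/s.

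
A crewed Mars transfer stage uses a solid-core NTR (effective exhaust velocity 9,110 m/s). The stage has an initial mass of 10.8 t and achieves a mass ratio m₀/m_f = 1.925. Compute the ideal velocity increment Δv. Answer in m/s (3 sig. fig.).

Δv ≈ 5970 m/s

Rocket equation: Δv = v_e · ln(1.925) = 9110.0 × 0.6549 ≈ 5966.4 m/s.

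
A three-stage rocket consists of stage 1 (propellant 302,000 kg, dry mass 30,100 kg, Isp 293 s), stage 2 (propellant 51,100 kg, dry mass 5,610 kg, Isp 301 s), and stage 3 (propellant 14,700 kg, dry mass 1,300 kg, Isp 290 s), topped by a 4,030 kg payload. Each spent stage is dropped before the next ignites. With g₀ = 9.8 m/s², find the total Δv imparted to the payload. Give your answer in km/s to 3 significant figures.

Ignition mass of stage 1 = 302,000+30,100 + 51,100+5,610 + 14,700+1,300 + 4,030 = 408,840 kg.
Stage 1: m₀ = 408,840 kg, m_f = 408,840 − 302,000 = 106,840 kg; Δv = 293×9.8×ln(3.827) = 2871.4×1.3420 ≈ 3853 m/s.
Stage 2: m₀ = 76,740 kg, m_f = 76,740 − 51,100 = 25,640 kg; Δv = 301×9.8×ln(2.993) = 2949.8×1.0963 ≈ 3234 m/s.
Stage 3: m₀ = 20,030 kg, m_f = 20,030 − 14,700 = 5,330 kg; Δv = 290×9.8×ln(3.758) = 2842.0×1.3239 ≈ 3762 m/s.
Total Δv = 3853 + 3234 + 3762 = 10849 m/s.

Δv ≈ 10.8 km/s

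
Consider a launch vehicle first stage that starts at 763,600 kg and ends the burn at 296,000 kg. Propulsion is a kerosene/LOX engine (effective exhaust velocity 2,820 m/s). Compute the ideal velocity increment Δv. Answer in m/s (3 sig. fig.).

Rocket equation: Δv = v_e · ln(m₀/m_f) = 2820.0 × ln(2.58) = 2820.0 × 0.9477 ≈ 2672.5 m/s.

Δv ≈ 2670 m/s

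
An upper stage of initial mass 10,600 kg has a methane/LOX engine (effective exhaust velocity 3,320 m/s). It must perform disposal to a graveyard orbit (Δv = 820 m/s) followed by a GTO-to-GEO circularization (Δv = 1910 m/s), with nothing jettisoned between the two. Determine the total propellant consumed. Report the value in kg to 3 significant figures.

After the first burn: m = 10600 × exp(−820/3320.0) = 10600 × 0.78115 = 8,280.19 kg.
After the second burn: m = 8,280.19 × exp(−1910/3320.0) = 8,280.19 × 0.56254 = 4,657.94 kg.
Total propellant = m₀ − m_final = 10600 − 4,657.94 = 5,942.06 kg.

total propellant consumed ≈ 5940 kg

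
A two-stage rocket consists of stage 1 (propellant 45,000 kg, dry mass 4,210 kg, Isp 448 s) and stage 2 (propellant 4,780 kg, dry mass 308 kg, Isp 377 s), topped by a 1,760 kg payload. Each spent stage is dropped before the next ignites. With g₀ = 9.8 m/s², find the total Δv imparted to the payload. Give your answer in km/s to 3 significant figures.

Δv ≈ 11.6 km/s

Ignition mass of stage 1 = 45,000+4,210 + 4,780+308 + 1,760 = 56,058 kg.
Stage 1: m₀ = 56,058 kg, m_f = 56,058 − 45,000 = 11,058 kg; Δv = 448×9.8×ln(5.069) = 4390.4×1.6232 ≈ 7127 m/s.
Stage 2: m₀ = 6,848 kg, m_f = 6,848 − 4,780 = 2,068 kg; Δv = 377×9.8×ln(3.311) = 3694.6×1.1974 ≈ 4424 m/s.
Total Δv = 7127 + 4424 = 11551 m/s.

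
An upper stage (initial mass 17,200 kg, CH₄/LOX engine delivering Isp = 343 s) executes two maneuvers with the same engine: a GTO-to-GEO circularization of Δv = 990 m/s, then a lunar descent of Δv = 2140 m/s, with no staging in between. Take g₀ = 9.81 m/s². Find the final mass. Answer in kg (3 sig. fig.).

final mass ≈ 6780 kg

v_e = Isp · g₀ = 343 × 9.81 = 3364.8 m/s.
After the first burn: m = 17200 × exp(−990/3364.8) = 17200 × 0.74511 = 12,815.9 kg.
After the second burn: m = 12,815.9 × exp(−2140/3364.8) = 12,815.9 × 0.52941 = 6,784.87 kg.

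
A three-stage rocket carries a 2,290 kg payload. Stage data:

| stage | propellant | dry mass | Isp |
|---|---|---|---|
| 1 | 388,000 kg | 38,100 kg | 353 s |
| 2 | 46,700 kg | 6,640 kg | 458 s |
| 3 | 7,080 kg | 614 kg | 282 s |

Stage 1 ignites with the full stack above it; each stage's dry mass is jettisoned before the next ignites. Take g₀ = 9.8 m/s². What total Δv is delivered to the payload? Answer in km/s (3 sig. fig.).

Δv ≈ 14.9 km/s

Ignition mass of stage 1 = 388,000+38,100 + 46,700+6,640 + 7,080+614 + 2,290 = 489,424 kg.
Stage 1: m₀ = 489,424 kg, m_f = 489,424 − 388,000 = 101,424 kg; Δv = 353×9.8×ln(4.826) = 3459.4×1.5739 ≈ 5445 m/s.
Stage 2: m₀ = 63,324 kg, m_f = 63,324 − 46,700 = 16,624 kg; Δv = 458×9.8×ln(3.809) = 4488.4×1.3374 ≈ 6003 m/s.
Stage 3: m₀ = 9,984 kg, m_f = 9,984 − 7,080 = 2,904 kg; Δv = 282×9.8×ln(3.438) = 2763.6×1.2349 ≈ 3413 m/s.
Total Δv = 5445 + 6003 + 3413 = 14861 m/s.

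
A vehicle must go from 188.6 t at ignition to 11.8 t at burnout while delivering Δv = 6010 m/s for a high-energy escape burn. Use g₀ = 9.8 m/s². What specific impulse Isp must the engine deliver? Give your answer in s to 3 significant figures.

Isp ≈ 221 s

ln(m₀/m_f) = ln(188600/11800) = ln(15.98) = 2.7715.
v_e = Δv / ln(m₀/m_f) = 6010 / 2.7715 = 2168.5 m/s.
Isp = v_e / g₀ = 2168.5 / 9.8 = 221.3 s.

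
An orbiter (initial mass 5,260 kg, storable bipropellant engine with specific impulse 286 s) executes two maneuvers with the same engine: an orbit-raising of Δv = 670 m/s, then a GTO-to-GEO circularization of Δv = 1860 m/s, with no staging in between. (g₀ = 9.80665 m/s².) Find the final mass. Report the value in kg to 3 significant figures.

v_e = Isp · g₀ = 286 × 9.80665 = 2804.7 m/s.
After the first burn: m = 5260 × exp(−670/2804.7) = 5260 × 0.78751 = 4,142.3 kg.
After the second burn: m = 4,142.3 × exp(−1860/2804.7) = 4,142.3 × 0.51521 = 2,134.15 kg.

final mass ≈ 2130 kg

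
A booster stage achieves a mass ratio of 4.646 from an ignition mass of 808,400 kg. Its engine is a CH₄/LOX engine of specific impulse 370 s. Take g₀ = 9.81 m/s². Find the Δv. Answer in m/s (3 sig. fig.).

v_e = Isp · g₀ = 370 × 9.81 = 3629.7 m/s.
Δv = v_e · ln(4.646) = 3629.7 × 1.5360 ≈ 5575.2 m/s.

Δv ≈ 5580 m/s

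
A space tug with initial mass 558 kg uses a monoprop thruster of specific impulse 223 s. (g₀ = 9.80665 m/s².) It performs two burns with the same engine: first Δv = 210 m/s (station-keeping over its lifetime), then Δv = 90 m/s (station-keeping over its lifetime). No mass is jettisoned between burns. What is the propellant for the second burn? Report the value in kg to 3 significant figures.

v_e = Isp · g₀ = 223 × 9.80665 = 2186.9 m/s.
After the first burn: m = 558 × exp(−210/2186.9) = 558 × 0.90844 = 506.91 kg.
After the second burn: m = 506.91 × exp(−90/2186.9) = 506.91 × 0.95968 = 486.471 kg.
Second-burn propellant = 506.91 − 486.471 = 20.439 kg.

propellant for the second burn ≈ 20.4 kg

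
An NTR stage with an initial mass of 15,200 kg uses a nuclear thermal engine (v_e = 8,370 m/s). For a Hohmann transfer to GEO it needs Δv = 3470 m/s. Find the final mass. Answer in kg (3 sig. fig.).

From the ideal rocket equation, m₀/m_f = exp(Δv / v_e) = exp(3470 / 8370.0) = exp(0.4146) = 1.5137.
m_f = m₀ / 1.5137 = 15,200 / 1.5137 = 10,041.6 kg.

final mass ≈ 10000 kg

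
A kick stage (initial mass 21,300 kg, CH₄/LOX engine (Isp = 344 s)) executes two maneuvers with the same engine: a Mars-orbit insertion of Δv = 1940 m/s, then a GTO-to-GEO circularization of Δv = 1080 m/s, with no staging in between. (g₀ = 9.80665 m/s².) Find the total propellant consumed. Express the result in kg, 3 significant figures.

total propellant consumed ≈ 12600 kg

v_e = Isp · g₀ = 344 × 9.80665 = 3373.5 m/s.
After the first burn: m = 21300 × exp(−1940/3373.5) = 21300 × 0.56266 = 11,984.7 kg.
After the second burn: m = 11,984.7 × exp(−1080/3373.5) = 11,984.7 × 0.72604 = 8,701.37 kg.
Total propellant = m₀ − m_final = 21300 − 8,701.37 = 12,598.63 kg.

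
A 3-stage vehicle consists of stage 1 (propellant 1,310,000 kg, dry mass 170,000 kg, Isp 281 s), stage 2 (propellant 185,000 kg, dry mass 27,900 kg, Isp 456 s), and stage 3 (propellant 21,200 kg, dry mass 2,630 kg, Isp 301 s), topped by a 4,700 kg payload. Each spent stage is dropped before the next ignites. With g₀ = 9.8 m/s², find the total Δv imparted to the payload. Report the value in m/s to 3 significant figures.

Ignition mass of stage 1 = 1,310,000+170,000 + 185,000+27,900 + 21,200+2,630 + 4,700 = 1,721,430 kg.
Stage 1: m₀ = 1,721,430 kg, m_f = 1,721,430 − 1,310,000 = 411,430 kg; Δv = 281×9.8×ln(4.184) = 2753.8×1.4313 ≈ 3941 m/s.
Stage 2: m₀ = 241,430 kg, m_f = 241,430 − 185,000 = 56,430 kg; Δv = 456×9.8×ln(4.278) = 4468.8×1.4536 ≈ 6496 m/s.
Stage 3: m₀ = 28,530 kg, m_f = 28,530 − 21,200 = 7,330 kg; Δv = 301×9.8×ln(3.892) = 2949.8×1.3590 ≈ 4009 m/s.
Total Δv = 3941 + 6496 + 4009 = 14446 m/s.

Δv ≈ 14400 m/s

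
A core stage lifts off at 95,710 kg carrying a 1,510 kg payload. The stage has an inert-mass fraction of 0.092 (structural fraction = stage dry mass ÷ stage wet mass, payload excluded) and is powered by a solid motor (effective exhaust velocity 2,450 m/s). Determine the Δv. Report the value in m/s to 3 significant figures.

Stage wet mass = m₀ − payload = 95,710 − 1,510 = 94,200 kg.
Stage dry mass = ε × stage wet mass = 0.092 × 94,200 = 8,666.4 kg.
Burnout mass m_f = stage dry + payload = 8,666.4 + 1,510 = 10,176.4 kg.
By the Tsiolkovsky rocket equation, Δv = v_e · ln(95,710/10,176.4) = 2450.0 × ln(9.405) = 2450.0 × 2.2413 ≈ 5491 m/s.

Δv ≈ 5490 m/s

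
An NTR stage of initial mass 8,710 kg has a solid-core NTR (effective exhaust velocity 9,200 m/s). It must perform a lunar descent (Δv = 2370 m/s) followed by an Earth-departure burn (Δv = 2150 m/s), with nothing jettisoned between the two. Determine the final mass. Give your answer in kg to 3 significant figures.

After the first burn: m = 8710 × exp(−2370/9200.0) = 8710 × 0.77290 = 6,731.96 kg.
After the second burn: m = 6,731.96 × exp(−2150/9200.0) = 6,731.96 × 0.79160 = 5,329.02 kg.

final mass ≈ 5330 kg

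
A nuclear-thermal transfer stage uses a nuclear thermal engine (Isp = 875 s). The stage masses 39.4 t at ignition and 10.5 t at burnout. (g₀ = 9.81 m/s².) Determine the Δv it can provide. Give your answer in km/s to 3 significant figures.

v_e = Isp · g₀ = 875 × 9.81 = 8583.8 m/s.
From the ideal rocket equation, Δv = v_e · ln(m₀/m_f) = 8583.8 × ln(3.752) = 8583.8 × 1.3224 ≈ 11351.1 m/s.

Δv ≈ 11.4 km/s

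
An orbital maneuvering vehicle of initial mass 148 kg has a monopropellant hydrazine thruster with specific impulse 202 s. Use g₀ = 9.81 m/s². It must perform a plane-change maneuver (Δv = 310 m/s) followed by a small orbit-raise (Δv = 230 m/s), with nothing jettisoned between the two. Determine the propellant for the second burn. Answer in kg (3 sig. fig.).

propellant for the second burn ≈ 13.9 kg

v_e = Isp · g₀ = 202 × 9.81 = 1981.6 m/s.
After the first burn: m = 148 × exp(−310/1981.6) = 148 × 0.85518 = 126.567 kg.
After the second burn: m = 126.567 × exp(−230/1981.6) = 126.567 × 0.89042 = 112.698 kg.
Second-burn propellant = 126.567 − 112.698 = 13.869 kg.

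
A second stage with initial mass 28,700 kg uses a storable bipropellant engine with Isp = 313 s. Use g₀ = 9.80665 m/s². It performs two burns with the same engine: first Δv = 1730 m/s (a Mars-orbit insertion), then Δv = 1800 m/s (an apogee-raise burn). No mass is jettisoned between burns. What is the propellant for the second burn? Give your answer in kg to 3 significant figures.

propellant for the second burn ≈ 7250 kg

v_e = Isp · g₀ = 313 × 9.80665 = 3069.5 m/s.
After the first burn: m = 28700 × exp(−1730/3069.5) = 28700 × 0.56915 = 16,334.6 kg.
After the second burn: m = 16,334.6 × exp(−1800/3069.5) = 16,334.6 × 0.55632 = 9,087.26 kg.
Second-burn propellant = 16,334.6 − 9,087.26 = 7,247.34 kg.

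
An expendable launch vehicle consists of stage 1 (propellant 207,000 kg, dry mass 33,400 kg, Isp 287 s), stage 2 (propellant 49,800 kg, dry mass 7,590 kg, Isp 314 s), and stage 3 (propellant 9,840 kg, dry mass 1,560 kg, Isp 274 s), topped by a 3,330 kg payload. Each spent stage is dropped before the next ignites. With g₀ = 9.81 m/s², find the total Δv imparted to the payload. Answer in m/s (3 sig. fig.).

Δv ≈ 9630 m/s

Ignition mass of stage 1 = 207,000+33,400 + 49,800+7,590 + 9,840+1,560 + 3,330 = 312,520 kg.
Stage 1: m₀ = 312,520 kg, m_f = 312,520 − 207,000 = 105,520 kg; Δv = 287×9.81×ln(2.962) = 2815.5×1.0858 ≈ 3057 m/s.
Stage 2: m₀ = 72,120 kg, m_f = 72,120 − 49,800 = 22,320 kg; Δv = 314×9.81×ln(3.231) = 3080.3×1.1728 ≈ 3613 m/s.
Stage 3: m₀ = 14,730 kg, m_f = 14,730 − 9,840 = 4,890 kg; Δv = 274×9.81×ln(3.012) = 2687.9×1.1027 ≈ 2964 m/s.
Total Δv = 3057 + 3613 + 2964 = 9634 m/s.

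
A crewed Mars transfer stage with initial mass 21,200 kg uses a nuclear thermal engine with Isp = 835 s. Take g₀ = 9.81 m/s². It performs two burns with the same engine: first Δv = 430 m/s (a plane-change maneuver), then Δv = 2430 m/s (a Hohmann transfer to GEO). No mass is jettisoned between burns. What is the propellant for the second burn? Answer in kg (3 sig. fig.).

v_e = Isp · g₀ = 835 × 9.81 = 8191.4 m/s.
After the first burn: m = 21200 × exp(−430/8191.4) = 21200 × 0.94886 = 20,115.8 kg.
After the second burn: m = 20,115.8 × exp(−2430/8191.4) = 20,115.8 × 0.74330 = 14,952.1 kg.
Second-burn propellant = 20,115.8 − 14,952.1 = 5,163.7 kg.

propellant for the second burn ≈ 5160 kg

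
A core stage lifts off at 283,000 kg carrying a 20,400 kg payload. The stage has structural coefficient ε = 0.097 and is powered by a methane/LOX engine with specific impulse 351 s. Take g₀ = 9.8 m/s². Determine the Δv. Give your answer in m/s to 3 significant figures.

Stage wet mass = m₀ − payload = 283,000 − 20,400 = 262,600 kg.
Stage dry mass = ε × stage wet mass = 0.097 × 262,600 = 25,472.2 kg.
Burnout mass m_f = stage dry + payload = 25,472.2 + 20,400 = 45,872.2 kg.
v_e = Isp · g₀ = 351 × 9.8 = 3439.8 m/s.
Rocket equation: Δv = v_e · ln(283,000/45,872.2) = 3439.8 × ln(6.169) = 3439.8 × 1.8196 ≈ 6259 m/s.

Δv ≈ 6260 m/s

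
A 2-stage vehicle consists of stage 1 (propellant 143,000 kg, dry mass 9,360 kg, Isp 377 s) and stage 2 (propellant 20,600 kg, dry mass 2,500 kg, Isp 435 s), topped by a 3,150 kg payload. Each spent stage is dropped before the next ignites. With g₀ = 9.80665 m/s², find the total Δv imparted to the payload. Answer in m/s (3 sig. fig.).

Δv ≈ 12500 m/s

Ignition mass of stage 1 = 143,000+9,360 + 20,600+2,500 + 3,150 = 178,610 kg.
Stage 1: m₀ = 178,610 kg, m_f = 178,610 − 143,000 = 35,610 kg; Δv = 377×9.80665×ln(5.016) = 3697.1×1.6126 ≈ 5962 m/s.
Stage 2: m₀ = 26,250 kg, m_f = 26,250 − 20,600 = 5,650 kg; Δv = 435×9.80665×ln(4.646) = 4265.9×1.5360 ≈ 6552 m/s.
Total Δv = 5962 + 6552 = 12514 m/s.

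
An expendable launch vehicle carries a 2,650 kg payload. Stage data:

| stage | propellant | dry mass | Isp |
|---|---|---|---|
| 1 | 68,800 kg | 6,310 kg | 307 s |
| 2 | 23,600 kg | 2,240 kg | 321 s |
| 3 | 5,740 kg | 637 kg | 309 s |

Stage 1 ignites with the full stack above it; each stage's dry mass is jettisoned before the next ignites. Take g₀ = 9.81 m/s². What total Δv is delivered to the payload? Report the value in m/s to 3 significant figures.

Ignition mass of stage 1 = 68,800+6,310 + 23,600+2,240 + 5,740+637 + 2,650 = 109,977 kg.
Stage 1: m₀ = 109,977 kg, m_f = 109,977 − 68,800 = 41,177 kg; Δv = 307×9.81×ln(2.671) = 3011.7×0.9824 ≈ 2959 m/s.
Stage 2: m₀ = 34,867 kg, m_f = 34,867 − 23,600 = 11,267 kg; Δv = 321×9.81×ln(3.095) = 3149.0×1.1297 ≈ 3557 m/s.
Stage 3: m₀ = 9,027 kg, m_f = 9,027 − 5,740 = 3,287 kg; Δv = 309×9.81×ln(2.746) = 3031.3×1.0102 ≈ 3062 m/s.
Total Δv = 2959 + 3557 + 3062 = 9578 m/s.

Δv ≈ 9580 m/s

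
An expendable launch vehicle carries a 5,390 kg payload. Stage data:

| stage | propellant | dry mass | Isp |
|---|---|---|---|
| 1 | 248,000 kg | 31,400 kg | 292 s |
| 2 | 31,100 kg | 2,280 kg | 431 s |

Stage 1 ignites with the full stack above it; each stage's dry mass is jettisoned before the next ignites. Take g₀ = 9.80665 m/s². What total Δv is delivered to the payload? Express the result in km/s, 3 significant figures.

Ignition mass of stage 1 = 248,000+31,400 + 31,100+2,280 + 5,390 = 318,170 kg.
Stage 1: m₀ = 318,170 kg, m_f = 318,170 − 248,000 = 70,170 kg; Δv = 292×9.80665×ln(4.534) = 2863.5×1.5117 ≈ 4329 m/s.
Stage 2: m₀ = 38,770 kg, m_f = 38,770 − 31,100 = 7,670 kg; Δv = 431×9.80665×ln(5.055) = 4226.7×1.6203 ≈ 6849 m/s.
Total Δv = 4329 + 6849 = 11178 m/s.

Δv ≈ 11.2 km/s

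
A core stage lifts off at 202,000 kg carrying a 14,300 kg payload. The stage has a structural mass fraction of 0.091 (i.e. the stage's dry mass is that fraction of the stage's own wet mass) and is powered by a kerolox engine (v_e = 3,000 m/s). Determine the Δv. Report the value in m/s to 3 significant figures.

Stage wet mass = m₀ − payload = 202,000 − 14,300 = 187,700 kg.
Stage dry mass = ε × stage wet mass = 0.091 × 187,700 = 17,080.7 kg.
Burnout mass m_f = stage dry + payload = 17,080.7 + 14,300 = 31,380.7 kg.
Using Δv = v_e ln(m₀/m_f): Δv = v_e · ln(202,000/31,380.7) = 3000.0 × ln(6.437) = 3000.0 × 1.8621 ≈ 5586 m/s.

Δv ≈ 5590 m/s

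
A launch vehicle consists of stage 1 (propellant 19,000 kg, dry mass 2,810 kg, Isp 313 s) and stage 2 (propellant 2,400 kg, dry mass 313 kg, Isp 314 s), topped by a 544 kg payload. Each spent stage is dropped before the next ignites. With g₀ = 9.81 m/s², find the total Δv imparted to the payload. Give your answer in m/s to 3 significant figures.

Ignition mass of stage 1 = 19,000+2,810 + 2,400+313 + 544 = 25,067 kg.
Stage 1: m₀ = 25,067 kg, m_f = 25,067 − 19,000 = 6,067 kg; Δv = 313×9.81×ln(4.132) = 3070.5×1.4187 ≈ 4356 m/s.
Stage 2: m₀ = 3,257 kg, m_f = 3,257 − 2,400 = 857 kg; Δv = 314×9.81×ln(3.8) = 3080.3×1.3351 ≈ 4113 m/s.
Total Δv = 4356 + 4113 = 8469 m/s.

Δv ≈ 8470 m/s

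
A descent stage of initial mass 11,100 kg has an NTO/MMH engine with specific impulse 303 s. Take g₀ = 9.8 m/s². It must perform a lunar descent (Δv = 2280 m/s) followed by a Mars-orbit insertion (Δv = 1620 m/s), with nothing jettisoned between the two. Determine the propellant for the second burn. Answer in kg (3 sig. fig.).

v_e = Isp · g₀ = 303 × 9.8 = 2969.4 m/s.
After the first burn: m = 11100 × exp(−2280/2969.4) = 11100 × 0.46402 = 5,150.62 kg.
After the second burn: m = 5,150.62 × exp(−1620/2969.4) = 5,150.62 × 0.57951 = 2,984.84 kg.
Second-burn propellant = 5,150.62 − 2,984.84 = 2,165.78 kg.

propellant for the second burn ≈ 2170 kg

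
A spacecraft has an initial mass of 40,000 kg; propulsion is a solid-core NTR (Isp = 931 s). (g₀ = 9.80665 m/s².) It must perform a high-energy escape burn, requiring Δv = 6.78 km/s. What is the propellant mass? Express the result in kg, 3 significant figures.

propellant mass ≈ 21000 kg

v_e = Isp · g₀ = 931 × 9.80665 = 9130.0 m/s.
By the Tsiolkovsky rocket equation, m₀/m_f = exp(Δv / v_e) = exp(6780 / 9130.0) = exp(0.7426) = 2.1014.
m_f = 40,000 / 2.1014 = 19,034.9 kg, so propellant = m₀ − m_f = 40,000 − 19,034.9 = 20,965.1 kg.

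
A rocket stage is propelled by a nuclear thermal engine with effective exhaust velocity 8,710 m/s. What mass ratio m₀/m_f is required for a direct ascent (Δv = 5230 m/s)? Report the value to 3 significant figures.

mass ratio ≈ 1.82

m₀/m_f = exp(Δv / v_e) = exp(5230 / 8710.0) = exp(0.6005) = 1.8230.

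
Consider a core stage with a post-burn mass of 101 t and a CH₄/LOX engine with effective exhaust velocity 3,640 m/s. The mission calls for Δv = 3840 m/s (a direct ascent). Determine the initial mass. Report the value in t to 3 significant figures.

initial mass ≈ 290 t

m₀/m_f = exp(Δv / v_e) = exp(3840 / 3640.0) = exp(1.0549) = 2.8718.
m₀ = m_f × 2.8718 = 101 × 2.8718 = 290.052 t.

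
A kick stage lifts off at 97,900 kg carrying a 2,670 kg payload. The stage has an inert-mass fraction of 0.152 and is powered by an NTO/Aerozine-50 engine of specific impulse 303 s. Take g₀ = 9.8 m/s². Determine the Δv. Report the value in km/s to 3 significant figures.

Stage wet mass = m₀ − payload = 97,900 − 2,670 = 95,230 kg.
Stage dry mass = ε × stage wet mass = 0.152 × 95,230 = 14,475 kg.
Burnout mass m_f = stage dry + payload = 14,475 + 2,670 = 17,145 kg.
v_e = Isp · g₀ = 303 × 9.8 = 2969.4 m/s.
From the ideal rocket equation, Δv = v_e · ln(97,900/17,145) = 2969.4 × ln(5.71) = 2969.4 × 1.7422 ≈ 5173 m/s.

Δv ≈ 5.17 km/s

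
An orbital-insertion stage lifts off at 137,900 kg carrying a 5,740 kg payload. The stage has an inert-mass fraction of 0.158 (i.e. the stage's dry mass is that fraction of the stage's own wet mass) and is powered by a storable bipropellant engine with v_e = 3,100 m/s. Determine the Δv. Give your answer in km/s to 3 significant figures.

Stage wet mass = m₀ − payload = 137,900 − 5,740 = 132,160 kg.
Stage dry mass = ε × stage wet mass = 0.158 × 132,160 = 20,881.3 kg.
Burnout mass m_f = stage dry + payload = 20,881.3 + 5,740 = 26,621.3 kg.
Δv = v_e · ln(137,900/26,621.3) = 3100.0 × ln(5.18) = 3100.0 × 1.6448 ≈ 5099 m/s.

Δv ≈ 5.10 km/s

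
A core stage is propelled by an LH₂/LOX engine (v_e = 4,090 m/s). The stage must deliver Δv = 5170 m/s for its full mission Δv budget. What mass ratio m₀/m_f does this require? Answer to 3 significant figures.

From the ideal rocket equation, m₀/m_f = exp(Δv / v_e) = exp(5170 / 4090.0) = exp(1.2641) = 3.5398.

mass ratio ≈ 3.54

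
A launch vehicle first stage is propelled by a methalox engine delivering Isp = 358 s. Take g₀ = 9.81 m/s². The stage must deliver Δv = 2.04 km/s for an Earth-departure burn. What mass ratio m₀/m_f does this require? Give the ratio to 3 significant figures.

mass ratio ≈ 1.79

v_e = Isp · g₀ = 358 × 9.81 = 3512.0 m/s.
From the ideal rocket equation, m₀/m_f = exp(Δv / v_e) = exp(2040 / 3512.0) = exp(0.5809) = 1.7876.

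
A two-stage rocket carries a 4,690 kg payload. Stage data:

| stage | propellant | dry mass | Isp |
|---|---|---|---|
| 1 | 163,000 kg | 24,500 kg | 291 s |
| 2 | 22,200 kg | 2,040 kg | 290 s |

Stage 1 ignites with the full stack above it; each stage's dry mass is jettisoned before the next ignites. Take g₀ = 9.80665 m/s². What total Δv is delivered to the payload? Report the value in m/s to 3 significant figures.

Δv ≈ 8140 m/s

Ignition mass of stage 1 = 163,000+24,500 + 22,200+2,040 + 4,690 = 216,430 kg.
Stage 1: m₀ = 216,430 kg, m_f = 216,430 − 163,000 = 53,430 kg; Δv = 291×9.80665×ln(4.051) = 2853.7×1.3989 ≈ 3992 m/s.
Stage 2: m₀ = 28,930 kg, m_f = 28,930 − 22,200 = 6,730 kg; Δv = 290×9.80665×ln(4.299) = 2843.9×1.4583 ≈ 4147 m/s.
Total Δv = 3992 + 4147 = 8139 m/s.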